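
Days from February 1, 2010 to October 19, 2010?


260 days

From February 1, 2010 to October 19, 2010
Rest of February 2010: 28 - 1 = 27
Full months: March 31, April 30, May 31, June 30, July 31, August 31, September 30
Days into October 2010: 19
Total = 27 + 31 + 30 + 31 + 30 + 31 + 31 + 30 + 19 = 260 days


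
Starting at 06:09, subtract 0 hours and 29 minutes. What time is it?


Start: 369 minutes from midnight
Subtract: 29 minutes
Remaining: 369 - 29 = 340
Hours: 5, Minutes: 40

05:40


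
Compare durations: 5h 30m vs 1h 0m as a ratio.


11:2 (5.50)

Duration 1: 330 minutes
Duration 2: 60 minutes
Ratio = 330:60
GCD = 30
Simplified = 11:2
As a decimal: 11/2 = 5.50


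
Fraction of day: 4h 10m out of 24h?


0.1736 (17.36%)

Total minutes: 4×60 + 10 = 250
Day = 24×60 = 1440 minutes
Fraction = 250/1440 ≈ 0.1736
As a percentage: 250/1440 × 100 ≈ 17.36%


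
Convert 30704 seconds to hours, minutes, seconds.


8h 31m 44s

Hours: 30704 ÷ 3600 = 8 remainder 1904
Minutes: 1904 ÷ 60 = 31 remainder 44
Seconds: 44


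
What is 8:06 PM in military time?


Input: 8:06 PM
PM: 8 + 12 = 20

20:06


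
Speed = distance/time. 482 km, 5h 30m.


Distance: 482 km
Time: 5h 30m = 330 min = 330/60 = 11/2 hours
Speed = 482 ÷ (11/2) = 482 × 2 / 11 = 964/11 ≈ 87.6 km/h

87.6 km/h


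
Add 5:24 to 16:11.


21:35

Start: 971 minutes from midnight
Add: 324 minutes
Total: 1295 minutes
Hours: 1295 ÷ 60 = 21 remainder 35


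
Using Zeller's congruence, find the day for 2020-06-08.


Monday

Zeller's congruence:
q=8, m=6, k=20, j=20
h = (8 + ⌊13×7/5⌋ + 20 + ⌊20/4⌋ + ⌊20/4⌋ - 2×20) mod 7
= (8 + 18 + 20 + 5 + 5 - 40) mod 7
= 16 mod 7 = 2
h=2 → Monday


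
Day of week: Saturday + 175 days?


Start: Saturday (index 5)
(5 + 175) mod 7
= 180 mod 7
= 5
Index 5 → Saturday

Saturday


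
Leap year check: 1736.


Yes

Rules: divisible by 4 AND (not by 100 OR by 400)
1736 ÷ 4 = 434 exactly → divisible by 4
1736 ÷ 100 = 17 remainder 36 → not divisible by 100
Divisible by 4 but not by 100 → leap year


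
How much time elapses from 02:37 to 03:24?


0h 47m

End time in minutes: 3×60 + 24 = 204
Start time in minutes: 2×60 + 37 = 157
Difference = 204 - 157 = 47 minutes
= 0 hours 47 minutes


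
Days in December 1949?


31 days

Month: December (month 12)
December has 31 days


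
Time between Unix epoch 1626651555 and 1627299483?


647928 seconds (180.0 hours / 7.50 days)

Difference = 1627299483 - 1626651555 = 647928 seconds
In hours: 647928 / 3600 ≈ 180.0
In days: 647928 / 86400 ≈ 7.50


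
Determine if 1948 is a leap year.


Yes

Rules: divisible by 4 AND (not by 100 OR by 400)
1948 ÷ 4 = 487 exactly → divisible by 4
1948 ÷ 100 = 19 remainder 48 → not divisible by 100
Divisible by 4 but not by 100 → leap year


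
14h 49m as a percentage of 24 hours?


0.6174 (61.74%)

Total minutes: 14×60 + 49 = 889
Day = 24×60 = 1440 minutes
Fraction = 889/1440 ≈ 0.6174
As a percentage: 889/1440 × 100 ≈ 61.74%


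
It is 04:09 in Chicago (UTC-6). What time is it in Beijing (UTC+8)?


18:09

Time difference = UTC+8 - UTC-6 = +14 hours
New hour = (4 + 14) mod 24
= 18 mod 24 = 18
Minutes unchanged → 18:09


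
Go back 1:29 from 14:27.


12:58

Start: 867 minutes from midnight
Subtract: 89 minutes
Remaining: 867 - 89 = 778
Hours: 12, Minutes: 58


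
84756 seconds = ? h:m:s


23h 32m 36s

Hours: 84756 ÷ 3600 = 23 remainder 1956
Minutes: 1956 ÷ 60 = 32 remainder 36
Seconds: 36


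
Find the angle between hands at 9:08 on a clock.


Hour hand = 9×30 + 8×0.5 = 274.0°
Minute hand = 8×6 = 48°
Difference = |274.0 - 48| = 226.0°
Since > 180°: 360 - 226.0 = 134.0°

134.0°


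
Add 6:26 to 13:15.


Start: 795 minutes from midnight
Add: 386 minutes
Total: 1181 minutes
Hours: 1181 ÷ 60 = 19 remainder 41

19:41


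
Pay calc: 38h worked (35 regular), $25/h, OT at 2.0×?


Regular: 35h × $25 = $875.00
Overtime: 38 - 35 = 3h
OT pay: 3h × $25 × 2.0 = $150.00
Total = $875.00 + $150.00 = $1025.00

$1025.00


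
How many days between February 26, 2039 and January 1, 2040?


309 days

From February 26, 2039 to January 1, 2040
Rest of February 2039: 28 - 26 = 2
Full months: March 31, April 30, May 31, June 30, July 31, August 31, September 30, October 31, November 30, December 31
Days into January 2040: 1
Total = 2 + 31 + 30 + 31 + 30 + 31 + 31 + 30 + 31 + 30 + 31 + 1 = 309 days


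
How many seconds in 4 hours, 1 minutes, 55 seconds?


14515 seconds

Hours: 4 × 3600 = 14400
Minutes: 1 × 60 = 60
Seconds: 55
Total = 14400 + 60 + 55 = 14515


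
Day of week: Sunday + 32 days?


Start: Sunday (index 6)
(6 + 32) mod 7
= 38 mod 7
= 3
Index 3 → Thursday

Thursday


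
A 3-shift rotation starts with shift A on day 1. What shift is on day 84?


Shifts: A, B, C
Start: A (index 0)
Day 84: (0 + 84 - 1) mod 3
= 83 mod 3
= 2
Index 2 → shift C

Shift C


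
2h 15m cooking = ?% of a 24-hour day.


9.4%

Time: 135 minutes
Day: 1440 minutes
Percentage = (135/1440) × 100 ≈ 9.4%


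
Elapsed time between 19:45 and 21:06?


1h 21m

End time in minutes: 21×60 + 6 = 1266
Start time in minutes: 19×60 + 45 = 1185
Difference = 1266 - 1185 = 81 minutes
= 1 hours 21 minutes


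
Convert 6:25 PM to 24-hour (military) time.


18:25

Input: 6:25 PM
PM: 6 + 12 = 18


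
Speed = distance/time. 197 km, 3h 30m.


Distance: 197 km
Time: 3h 30m = 210 min = 210/60 = 7/2 hours
Speed = 197 ÷ (7/2) = 197 × 2 / 7 = 394/7 ≈ 56.3 km/h

56.3 km/h


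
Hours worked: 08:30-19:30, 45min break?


Total time = (19×60+30) - (8×60+30)
= 1170 - 510 = 660 min
Minus break: 660 - 45 = 615 min
= 10h 15m

10h 15m (615 minutes)


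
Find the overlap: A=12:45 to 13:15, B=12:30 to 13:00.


Meeting A: 765-795 (in minutes from midnight)
Meeting B: 750-780
Overlap start = max(765, 750) = 765
Overlap end = min(795, 780) = 780
Overlap = max(0, 780 - 765) = 15 min

15 minutes


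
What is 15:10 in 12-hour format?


3:10 PM

Hour: 15
15 - 12 = 3 → PM


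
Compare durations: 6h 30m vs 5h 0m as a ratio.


13:10 (1.30)

Duration 1: 390 minutes
Duration 2: 300 minutes
Ratio = 390:300
GCD = 30
Simplified = 13:10
As a decimal: 13/10 = 1.30


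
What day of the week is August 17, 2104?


Sunday

Zeller's congruence:
q=17, m=8, k=4, j=21
h = (17 + ⌊13×9/5⌋ + 4 + ⌊4/4⌋ + ⌊21/4⌋ - 2×21) mod 7
= (17 + 23 + 4 + 1 + 5 - 42) mod 7
= 8 mod 7 = 1
h=1 → Sunday


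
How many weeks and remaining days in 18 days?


2 weeks 4 days

Weeks: 18 ÷ 7 = 2 remainder 4


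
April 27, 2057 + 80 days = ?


July 16, 2057

Start: April 27, 2057
Add 80 days
April 27 → May 1: 30 - 27 + 1 = 4 days (80 - 4 = 76 left)
May 1 → June 1: 31 - 1 + 1 = 31 days (76 - 31 = 45 left)
June 1 → July 1: 30 - 1 + 1 = 30 days (45 - 30 = 15 left)
July 1 + 15 = July 16, 2057


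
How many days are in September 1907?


30 days

Month: September (month 9)
September has 30 days


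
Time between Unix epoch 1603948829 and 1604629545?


Difference = 1604629545 - 1603948829 = 680716 seconds
In hours: 680716 / 3600 ≈ 189.1
In days: 680716 / 86400 ≈ 7.88

680716 seconds (189.1 hours / 7.88 days)


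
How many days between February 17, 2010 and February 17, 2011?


365 days

From February 17, 2010 to February 17, 2011
Rest of February 2010: 28 - 17 = 11
Full months: March 31, April 30, May 31, June 30, July 31, August 31, September 30, October 31, November 30, December 31, January 31
Days into February 2011: 17
Total = 11 + 31 + 30 + 31 + 30 + 31 + 31 + 30 + 31 + 30 + 31 + 31 + 17 = 365 days


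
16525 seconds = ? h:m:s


4h 35m 25s

Hours: 16525 ÷ 3600 = 4 remainder 2125
Minutes: 2125 ÷ 60 = 35 remainder 25
Seconds: 25


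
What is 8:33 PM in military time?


Input: 8:33 PM
PM: 8 + 12 = 20

20:33


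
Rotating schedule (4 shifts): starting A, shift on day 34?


Shifts: A, B, C, D
Start: A (index 0)
Day 34: (0 + 34 - 1) mod 4
= 33 mod 4
= 1
Index 1 → shift B

Shift B


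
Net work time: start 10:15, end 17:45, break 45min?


Total time = (17×60+45) - (10×60+15)
= 1065 - 615 = 450 min
Minus break: 450 - 45 = 405 min
= 6h 45m

6h 45m (405 minutes)


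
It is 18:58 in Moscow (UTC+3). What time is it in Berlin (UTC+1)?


16:58

Time difference = UTC+1 - UTC+3 = -2 hours
New hour = (18 -2) mod 24
= 16 mod 24 = 16
Minutes unchanged → 16:58


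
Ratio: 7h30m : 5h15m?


10:7 (1.43)

Duration 1: 450 minutes
Duration 2: 315 minutes
Ratio = 450:315
GCD = 45
Simplified = 10:7
As a decimal: 10/7 ≈ 1.43


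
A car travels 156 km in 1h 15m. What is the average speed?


Distance: 156 km
Time: 1h 15m = 75 min = 75/60 = 5/4 hours
Speed = 156 ÷ (5/4) = 156 × 4 / 5 = 624/5 = 124.8 km/h

124.8 km/h


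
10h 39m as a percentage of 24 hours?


Total minutes: 10×60 + 39 = 639
Day = 24×60 = 1440 minutes
Fraction = 639/1440 ≈ 0.4438
As a percentage: 639/1440 × 100 ≈ 44.38%

0.4438 (44.38%)


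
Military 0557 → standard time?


5:57 AM

Hour: 5
5 < 12 → AM


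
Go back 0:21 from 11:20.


10:59

Start: 680 minutes from midnight
Subtract: 21 minutes
Remaining: 680 - 21 = 659
Hours: 10, Minutes: 59


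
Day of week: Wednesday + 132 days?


Start: Wednesday (index 2)
(2 + 132) mod 7
= 134 mod 7
= 1
Index 1 → Tuesday

Tuesday


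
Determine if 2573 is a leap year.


No

Rules: divisible by 4 AND (not by 100 OR by 400)
2573 ÷ 4 = 643 remainder 1 → not divisible by 4
Not divisible by 4 → not a leap year


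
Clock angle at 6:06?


147.0°

Hour hand = 6×30 + 6×0.5 = 183.0°
Minute hand = 6×6 = 36°
Difference = |183.0 - 36| = 147.0°


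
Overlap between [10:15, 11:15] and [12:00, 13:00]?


0 minutes

Meeting A: 615-675 (in minutes from midnight)
Meeting B: 720-780
Overlap start = max(615, 720) = 720
Overlap end = min(675, 780) = 675
Overlap = max(0, 675 - 720) = 0 min


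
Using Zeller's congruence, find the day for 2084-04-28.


Friday

Zeller's congruence:
q=28, m=4, k=84, j=20
h = (28 + ⌊13×5/5⌋ + 84 + ⌊84/4⌋ + ⌊20/4⌋ - 2×20) mod 7
= (28 + 13 + 84 + 21 + 5 - 40) mod 7
= 111 mod 7 = 6
h=6 → Friday


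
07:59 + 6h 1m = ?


Start: 479 minutes from midnight
Add: 361 minutes
Total: 840 minutes
Hours: 840 ÷ 60 = 14 remainder 0

14:00


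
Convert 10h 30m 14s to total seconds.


Hours: 10 × 3600 = 36000
Minutes: 30 × 60 = 1800
Seconds: 14
Total = 36000 + 1800 + 14 = 37814

37814 seconds


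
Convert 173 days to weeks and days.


24 weeks 5 days

Weeks: 173 ÷ 7 = 24 remainder 5


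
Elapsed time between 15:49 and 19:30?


3h 41m

End time in minutes: 19×60 + 30 = 1170
Start time in minutes: 15×60 + 49 = 949
Difference = 1170 - 949 = 221 minutes
= 3 hours 41 minutes


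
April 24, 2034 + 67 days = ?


Start: April 24, 2034
Add 67 days
April 24 → May 1: 30 - 24 + 1 = 7 days (67 - 7 = 60 left)
May 1 → June 1: 31 - 1 + 1 = 31 days (60 - 31 = 29 left)
June 1 + 29 = June 30, 2034

June 30, 2034


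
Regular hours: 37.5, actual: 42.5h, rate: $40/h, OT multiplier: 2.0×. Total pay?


Regular: 37.5h × $40 = $1500.00
Overtime: 42.5 - 37.5 = 5.0h
OT pay: 5.0h × $40 × 2.0 = $400.00
Total = $1500.00 + $400.00 = $1900.00

$1900.00


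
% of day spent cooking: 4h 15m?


Time: 255 minutes
Day: 1440 minutes
Percentage = (255/1440) × 100 ≈ 17.7%

17.7%


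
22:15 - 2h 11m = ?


20:04

Start: 1335 minutes from midnight
Subtract: 131 minutes
Remaining: 1335 - 131 = 1204
Hours: 20, Minutes: 4


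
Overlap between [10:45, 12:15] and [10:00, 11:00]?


15 minutes

Meeting A: 645-735 (in minutes from midnight)
Meeting B: 600-660
Overlap start = max(645, 600) = 645
Overlap end = min(735, 660) = 660
Overlap = max(0, 660 - 645) = 15 min


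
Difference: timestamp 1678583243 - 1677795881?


787362 seconds (218.7 hours / 9.11 days)

Difference = 1678583243 - 1677795881 = 787362 seconds
In hours: 787362 / 3600 ≈ 218.7
In days: 787362 / 86400 ≈ 9.11


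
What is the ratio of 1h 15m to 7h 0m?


Duration 1: 75 minutes
Duration 2: 420 minutes
Ratio = 75:420
GCD = 15
Simplified = 5:28
As a decimal: 5/28 ≈ 0.18

5:28 (0.18)


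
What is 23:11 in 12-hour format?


Hour: 23
23 - 12 = 11 → PM

11:11 PM


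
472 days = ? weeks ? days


Weeks: 472 ÷ 7 = 67 remainder 3

67 weeks 3 days


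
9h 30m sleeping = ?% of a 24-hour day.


39.6%

Time: 570 minutes
Day: 1440 minutes
Percentage = (570/1440) × 100 ≈ 39.6%


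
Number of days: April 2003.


Month: April (month 4)
April has 30 days

30 days


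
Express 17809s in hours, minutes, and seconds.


Hours: 17809 ÷ 3600 = 4 remainder 3409
Minutes: 3409 ÷ 60 = 56 remainder 49
Seconds: 49

4h 56m 49s


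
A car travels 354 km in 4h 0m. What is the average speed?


Distance: 354 km
Time: 4 hours
Speed = 354 / 4 = 88.5 km/h

88.5 km/h


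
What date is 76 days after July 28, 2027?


Start: July 28, 2027
Add 76 days
July 28 → August 1: 31 - 28 + 1 = 4 days (76 - 4 = 72 left)
August 1 → September 1: 31 - 1 + 1 = 31 days (72 - 31 = 41 left)
September 1 → October 1: 30 - 1 + 1 = 30 days (41 - 30 = 11 left)
October 1 + 11 = October 12, 2027

October 12, 2027


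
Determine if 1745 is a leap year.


Rules: divisible by 4 AND (not by 100 OR by 400)
1745 ÷ 4 = 436 remainder 1 → not divisible by 4
Not divisible by 4 → not a leap year

No


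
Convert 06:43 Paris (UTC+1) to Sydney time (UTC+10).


Time difference = UTC+10 - UTC+1 = +9 hours
New hour = (6 + 9) mod 24
= 15 mod 24 = 15
Minutes unchanged → 15:43

15:43


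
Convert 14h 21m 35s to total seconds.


Hours: 14 × 3600 = 50400
Minutes: 21 × 60 = 1260
Seconds: 35
Total = 50400 + 1260 + 35 = 51695

51695 seconds


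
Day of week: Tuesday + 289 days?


Thursday

Start: Tuesday (index 1)
(1 + 289) mod 7
= 290 mod 7
= 3
Index 3 → Thursday


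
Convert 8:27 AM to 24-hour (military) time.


08:27

Input: 8:27 AM
AM hour stays: 8


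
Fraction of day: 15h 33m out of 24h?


0.6479 (64.79%)

Total minutes: 15×60 + 33 = 933
Day = 24×60 = 1440 minutes
Fraction = 933/1440 ≈ 0.6479
As a percentage: 933/1440 × 100 ≈ 64.79%


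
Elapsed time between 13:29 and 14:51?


End time in minutes: 14×60 + 51 = 891
Start time in minutes: 13×60 + 29 = 809
Difference = 891 - 809 = 82 minutes
= 1 hours 22 minutes

1h 22m


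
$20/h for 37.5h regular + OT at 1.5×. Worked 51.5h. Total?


$1170.00

Regular: 37.5h × $20 = $750.00
Overtime: 51.5 - 37.5 = 14.0h
OT pay: 14.0h × $20 × 1.5 = $420.00
Total = $750.00 + $420.00 = $1170.00


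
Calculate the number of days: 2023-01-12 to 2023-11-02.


From January 12, 2023 to November 2, 2023
Rest of January 2023: 31 - 12 = 19
Full months: February 2023 28, March 31, April 30, May 31, June 30, July 31, August 31, September 30, October 31
Days into November 2023: 2
Total = 19 + 28 + 31 + 30 + 31 + 30 + 31 + 31 + 30 + 31 + 2 = 294 days

294 days


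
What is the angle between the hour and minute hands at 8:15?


157.5°

Hour hand = 8×30 + 15×0.5 = 247.5°
Minute hand = 15×6 = 90°
Difference = |247.5 - 90| = 157.5°


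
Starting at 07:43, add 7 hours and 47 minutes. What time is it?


Start: 463 minutes from midnight
Add: 467 minutes
Total: 930 minutes
Hours: 930 ÷ 60 = 15 remainder 30

15:30


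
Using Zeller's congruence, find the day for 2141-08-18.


Zeller's congruence:
q=18, m=8, k=41, j=21
h = (18 + ⌊13×9/5⌋ + 41 + ⌊41/4⌋ + ⌊21/4⌋ - 2×21) mod 7
= (18 + 23 + 41 + 10 + 5 - 42) mod 7
= 55 mod 7 = 6
h=6 → Friday

Friday


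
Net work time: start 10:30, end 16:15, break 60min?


4h 45m (285 minutes)

Total time = (16×60+15) - (10×60+30)
= 975 - 630 = 345 min
Minus break: 345 - 60 = 285 min
= 4h 45m


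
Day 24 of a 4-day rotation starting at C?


Shifts: A, B, C, D
Start: C (index 2)
Day 24: (2 + 24 - 1) mod 4
= 25 mod 4
= 1
Index 1 → shift B

Shift B


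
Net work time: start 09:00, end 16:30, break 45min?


Total time = (16×60+30) - (9×60+0)
= 990 - 540 = 450 min
Minus break: 450 - 45 = 405 min
= 6h 45m

6h 45m (405 minutes)


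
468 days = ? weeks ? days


66 weeks 6 days

Weeks: 468 ÷ 7 = 66 remainder 6


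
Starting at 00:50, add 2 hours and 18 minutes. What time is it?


03:08

Start: 50 minutes from midnight
Add: 138 minutes
Total: 188 minutes
Hours: 188 ÷ 60 = 3 remainder 8


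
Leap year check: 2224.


Rules: divisible by 4 AND (not by 100 OR by 400)
2224 ÷ 4 = 556 exactly → divisible by 4
2224 ÷ 100 = 22 remainder 24 → not divisible by 100
Divisible by 4 but not by 100 → leap year

Yes


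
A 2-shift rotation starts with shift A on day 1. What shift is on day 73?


Shift A

Shifts: A, B
Start: A (index 0)
Day 73: (0 + 73 - 1) mod 2
= 72 mod 2
= 0
Index 0 → shift A


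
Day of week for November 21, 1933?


Tuesday

Zeller's congruence:
q=21, m=11, k=33, j=19
h = (21 + ⌊13×12/5⌋ + 33 + ⌊33/4⌋ + ⌊19/4⌋ - 2×19) mod 7
= (21 + 31 + 33 + 8 + 4 - 38) mod 7
= 59 mod 7 = 3
h=3 → Tuesday


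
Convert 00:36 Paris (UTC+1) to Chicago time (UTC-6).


17:36 (previous day)

Time difference = UTC-6 - UTC+1 = -7 hours
New hour = (0 -7) mod 24
= -7 mod 24 = 17
Minutes unchanged → 17:36; -7 < 0 → previous day


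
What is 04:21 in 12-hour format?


Hour: 4
4 < 12 → AM

4:21 AM


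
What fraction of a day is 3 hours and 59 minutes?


Total minutes: 3×60 + 59 = 239
Day = 24×60 = 1440 minutes
Fraction = 239/1440 ≈ 0.1660
As a percentage: 239/1440 × 100 ≈ 16.60%

0.1660 (16.60%)


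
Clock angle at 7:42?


Hour hand = 7×30 + 42×0.5 = 231.0°
Minute hand = 42×6 = 252°
Difference = |231.0 - 252| = 21.0°

21.0°


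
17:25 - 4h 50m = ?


12:35

Start: 1045 minutes from midnight
Subtract: 290 minutes
Remaining: 1045 - 290 = 755
Hours: 12, Minutes: 35


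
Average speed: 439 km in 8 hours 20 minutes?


52.7 km/h

Distance: 439 km
Time: 8h 20m = 500 min = 500/60 = 25/3 hours
Speed = 439 ÷ (25/3) = 439 × 3 / 25 = 1317/25 ≈ 52.7 km/h


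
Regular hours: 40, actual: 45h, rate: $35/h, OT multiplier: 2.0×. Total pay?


$1750.00

Regular: 40h × $35 = $1400.00
Overtime: 45 - 40 = 5h
OT pay: 5h × $35 × 2.0 = $350.00
Total = $1400.00 + $350.00 = $1750.00


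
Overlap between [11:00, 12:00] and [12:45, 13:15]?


0 minutes

Meeting A: 660-720 (in minutes from midnight)
Meeting B: 765-795
Overlap start = max(660, 765) = 765
Overlap end = min(720, 795) = 720
Overlap = max(0, 720 - 765) = 0 min


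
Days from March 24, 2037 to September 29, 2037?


From March 24, 2037 to September 29, 2037
Rest of March 2037: 31 - 24 = 7
Full months: April 30, May 31, June 30, July 31, August 31
Days into September 2037: 29
Total = 7 + 30 + 31 + 30 + 31 + 31 + 29 = 189 days

189 days


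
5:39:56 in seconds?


20396 seconds

Hours: 5 × 3600 = 18000
Minutes: 39 × 60 = 2340
Seconds: 56
Total = 18000 + 2340 + 56 = 20396


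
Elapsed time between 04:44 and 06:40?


End time in minutes: 6×60 + 40 = 400
Start time in minutes: 4×60 + 44 = 284
Difference = 400 - 284 = 116 minutes
= 1 hours 56 minutes

1h 56m


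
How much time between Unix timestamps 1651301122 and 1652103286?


Difference = 1652103286 - 1651301122 = 802164 seconds
In hours: 802164 / 3600 ≈ 222.8
In days: 802164 / 86400 ≈ 9.28

802164 seconds (222.8 hours / 9.28 days)


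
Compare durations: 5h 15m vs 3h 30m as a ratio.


Duration 1: 315 minutes
Duration 2: 210 minutes
Ratio = 315:210
GCD = 105
Simplified = 3:2
As a decimal: 3/2 = 1.50

3:2 (1.50)


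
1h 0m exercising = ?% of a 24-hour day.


4.2%

Time: 60 minutes
Day: 1440 minutes
Percentage = (60/1440) × 100 ≈ 4.2%


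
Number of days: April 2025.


30 days

Month: April (month 4)
April has 30 days


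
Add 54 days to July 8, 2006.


Start: July 8, 2006
Add 54 days
July 8 → August 1: 31 - 8 + 1 = 24 days (54 - 24 = 30 left)
August 1 + 30 = August 31, 2006

August 31, 2006


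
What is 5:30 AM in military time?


05:30

Input: 5:30 AM
AM hour stays: 5


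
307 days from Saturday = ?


Start: Saturday (index 5)
(5 + 307) mod 7
= 312 mod 7
= 4
Index 4 → Friday

Friday


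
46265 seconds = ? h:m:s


12h 51m 5s

Hours: 46265 ÷ 3600 = 12 remainder 3065
Minutes: 3065 ÷ 60 = 51 remainder 5
Seconds: 5


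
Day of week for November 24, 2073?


Friday

Zeller's congruence:
q=24, m=11, k=73, j=20
h = (24 + ⌊13×12/5⌋ + 73 + ⌊73/4⌋ + ⌊20/4⌋ - 2×20) mod 7
= (24 + 31 + 73 + 18 + 5 - 40) mod 7
= 111 mod 7 = 6
h=6 → Friday


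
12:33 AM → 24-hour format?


Input: 12:33 AM
12 AM → 00 (midnight)

00:33


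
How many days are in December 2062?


31 days

Month: December (month 12)
December has 31 days


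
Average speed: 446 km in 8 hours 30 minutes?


Distance: 446 km
Time: 8h 30m = 510 min = 510/60 = 17/2 hours
Speed = 446 ÷ (17/2) = 446 × 2 / 17 = 892/17 ≈ 52.5 km/h

52.5 km/h


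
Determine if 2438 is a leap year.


Rules: divisible by 4 AND (not by 100 OR by 400)
2438 ÷ 4 = 609 remainder 2 → not divisible by 4
Not divisible by 4 → not a leap year

No


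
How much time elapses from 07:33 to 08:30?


End time in minutes: 8×60 + 30 = 510
Start time in minutes: 7×60 + 33 = 453
Difference = 510 - 453 = 57 minutes
= 0 hours 57 minutes

0h 57m


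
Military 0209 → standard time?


Hour: 2
2 < 12 → AM

2:09 AM


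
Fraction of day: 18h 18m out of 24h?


0.7625 (76.25%)

Total minutes: 18×60 + 18 = 1098
Day = 24×60 = 1440 minutes
Fraction = 1098/1440 = 0.7625
As a percentage: 1098/1440 × 100 = 76.25%


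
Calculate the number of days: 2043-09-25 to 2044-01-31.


128 days

From September 25, 2043 to January 31, 2044
Rest of September 2043: 30 - 25 = 5
Full months: October 31, November 30, December 31
Days into January 2044: 31
Total = 5 + 31 + 30 + 31 + 31 = 128 days


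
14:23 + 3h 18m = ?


Start: 863 minutes from midnight
Add: 198 minutes
Total: 1061 minutes
Hours: 1061 ÷ 60 = 17 remainder 41

17:41


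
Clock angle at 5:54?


147.0°

Hour hand = 5×30 + 54×0.5 = 177.0°
Minute hand = 54×6 = 324°
Difference = |177.0 - 324| = 147.0°


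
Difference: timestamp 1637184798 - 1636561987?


Difference = 1637184798 - 1636561987 = 622811 seconds
In hours: 622811 / 3600 ≈ 173.0
In days: 622811 / 86400 ≈ 7.21

622811 seconds (173.0 hours / 7.21 days)


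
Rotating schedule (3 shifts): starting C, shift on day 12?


Shift B

Shifts: A, B, C
Start: C (index 2)
Day 12: (2 + 12 - 1) mod 3
= 13 mod 3
= 1
Index 1 → shift B


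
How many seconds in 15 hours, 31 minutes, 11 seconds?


Hours: 15 × 3600 = 54000
Minutes: 31 × 60 = 1860
Seconds: 11
Total = 54000 + 1860 + 11 = 55871

55871 seconds


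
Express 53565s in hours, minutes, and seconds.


Hours: 53565 ÷ 3600 = 14 remainder 3165
Minutes: 3165 ÷ 60 = 52 remainder 45
Seconds: 45

14h 52m 45s


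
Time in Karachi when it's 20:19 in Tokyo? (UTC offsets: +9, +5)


16:19

Time difference = UTC+5 - UTC+9 = -4 hours
New hour = (20 -4) mod 24
= 16 mod 24 = 16
Minutes unchanged → 16:19


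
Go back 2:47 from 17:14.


Start: 1034 minutes from midnight
Subtract: 167 minutes
Remaining: 1034 - 167 = 867
Hours: 14, Minutes: 27

14:27


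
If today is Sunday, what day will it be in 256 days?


Thursday

Start: Sunday (index 6)
(6 + 256) mod 7
= 262 mod 7
= 3
Index 3 → Thursday


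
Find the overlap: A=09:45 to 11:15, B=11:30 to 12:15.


0 minutes

Meeting A: 585-675 (in minutes from midnight)
Meeting B: 690-735
Overlap start = max(585, 690) = 690
Overlap end = min(675, 735) = 675
Overlap = max(0, 675 - 690) = 0 min


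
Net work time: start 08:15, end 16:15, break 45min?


Total time = (16×60+15) - (8×60+15)
= 975 - 495 = 480 min
Minus break: 480 - 45 = 435 min
= 7h 15m

7h 15m (435 minutes)


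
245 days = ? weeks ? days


Weeks: 245 ÷ 7 = 35 remainder 0

35 weeks 0 days


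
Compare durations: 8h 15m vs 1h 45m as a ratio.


33:7 (4.71)

Duration 1: 495 minutes
Duration 2: 105 minutes
Ratio = 495:105
GCD = 15
Simplified = 33:7
As a decimal: 33/7 ≈ 4.71


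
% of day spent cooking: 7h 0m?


29.2%

Time: 420 minutes
Day: 1440 minutes
Percentage = (420/1440) × 100 ≈ 29.2%


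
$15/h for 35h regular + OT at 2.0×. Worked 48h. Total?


$915.00

Regular: 35h × $15 = $525.00
Overtime: 48 - 35 = 13h
OT pay: 13h × $15 × 2.0 = $390.00
Total = $525.00 + $390.00 = $915.00


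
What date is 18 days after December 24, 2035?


Start: December 24, 2035
Add 18 days
December 24 → January 1: 31 - 24 + 1 = 8 days (18 - 8 = 10 left)
January 1 + 10 = January 11, 2036

January 11, 2036


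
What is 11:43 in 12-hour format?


11:43 AM

Hour: 11
11 < 12 → AM


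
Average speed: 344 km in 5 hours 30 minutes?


62.5 km/h

Distance: 344 km
Time: 5h 30m = 330 min = 330/60 = 11/2 hours
Speed = 344 ÷ (11/2) = 344 × 2 / 11 = 688/11 ≈ 62.5 km/h


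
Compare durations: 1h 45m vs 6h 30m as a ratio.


7:26 (0.27)

Duration 1: 105 minutes
Duration 2: 390 minutes
Ratio = 105:390
GCD = 15
Simplified = 7:26
As a decimal: 7/26 ≈ 0.27


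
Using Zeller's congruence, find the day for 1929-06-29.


Zeller's congruence:
q=29, m=6, k=29, j=19
h = (29 + ⌊13×7/5⌋ + 29 + ⌊29/4⌋ + ⌊19/4⌋ - 2×19) mod 7
= (29 + 18 + 29 + 7 + 4 - 38) mod 7
= 49 mod 7 = 0
h=0 → Saturday

Saturday


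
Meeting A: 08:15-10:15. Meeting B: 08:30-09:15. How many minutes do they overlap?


45 minutes

Meeting A: 495-615 (in minutes from midnight)
Meeting B: 510-555
Overlap start = max(495, 510) = 510
Overlap end = min(615, 555) = 555
Overlap = max(0, 555 - 510) = 45 min


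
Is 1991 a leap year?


Rules: divisible by 4 AND (not by 100 OR by 400)
1991 ÷ 4 = 497 remainder 3 → not divisible by 4
Not divisible by 4 → not a leap year

No


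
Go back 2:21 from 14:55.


Start: 895 minutes from midnight
Subtract: 141 minutes
Remaining: 895 - 141 = 754
Hours: 12, Minutes: 34

12:34


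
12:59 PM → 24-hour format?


12:59

Input: 12:59 PM
12 PM → 12 (noon)


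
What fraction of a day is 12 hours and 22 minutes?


Total minutes: 12×60 + 22 = 742
Day = 24×60 = 1440 minutes
Fraction = 742/1440 ≈ 0.5153
As a percentage: 742/1440 × 100 ≈ 51.53%

0.5153 (51.53%)


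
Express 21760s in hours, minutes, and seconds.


6h 2m 40s

Hours: 21760 ÷ 3600 = 6 remainder 160
Minutes: 160 ÷ 60 = 2 remainder 40
Seconds: 40


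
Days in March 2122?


Month: March (month 3)
March has 31 days

31 days


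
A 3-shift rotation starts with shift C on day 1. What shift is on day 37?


Shift C

Shifts: A, B, C
Start: C (index 2)
Day 37: (2 + 37 - 1) mod 3
= 38 mod 3
= 2
Index 2 → shift C


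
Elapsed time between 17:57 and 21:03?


3h 6m

End time in minutes: 21×60 + 3 = 1263
Start time in minutes: 17×60 + 57 = 1077
Difference = 1263 - 1077 = 186 minutes
= 3 hours 6 minutes


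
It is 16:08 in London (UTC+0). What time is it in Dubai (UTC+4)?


20:08

Time difference = UTC+4 - UTC+0 = +4 hours
New hour = (16 + 4) mod 24
= 20 mod 24 = 20
Minutes unchanged → 20:08


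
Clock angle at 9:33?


Hour hand = 9×30 + 33×0.5 = 286.5°
Minute hand = 33×6 = 198°
Difference = |286.5 - 198| = 88.5°

88.5°


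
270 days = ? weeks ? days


38 weeks 4 days

Weeks: 270 ÷ 7 = 38 remainder 4


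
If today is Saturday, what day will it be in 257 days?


Start: Saturday (index 5)
(5 + 257) mod 7
= 262 mod 7
= 3
Index 3 → Thursday

Thursday


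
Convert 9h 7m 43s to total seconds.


Hours: 9 × 3600 = 32400
Minutes: 7 × 60 = 420
Seconds: 43
Total = 32400 + 420 + 43 = 32863

32863 seconds


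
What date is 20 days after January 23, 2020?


Start: January 23, 2020
Add 20 days
January 23 → February 1: 31 - 23 + 1 = 9 days (20 - 9 = 11 left)
February 1 + 11 = February 12, 2020

February 12, 2020


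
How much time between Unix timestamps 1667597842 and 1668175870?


578028 seconds (160.6 hours / 6.69 days)

Difference = 1668175870 - 1667597842 = 578028 seconds
In hours: 578028 / 3600 ≈ 160.6
In days: 578028 / 86400 ≈ 6.69


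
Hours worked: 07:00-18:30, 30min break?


11h 0m (660 minutes)

Total time = (18×60+30) - (7×60+0)
= 1110 - 420 = 690 min
Minus break: 690 - 30 = 660 min
= 11h 0m


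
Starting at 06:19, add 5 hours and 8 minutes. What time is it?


Start: 379 minutes from midnight
Add: 308 minutes
Total: 687 minutes
Hours: 687 ÷ 60 = 11 remainder 27

11:27


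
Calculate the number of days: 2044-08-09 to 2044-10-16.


68 days

From August 9, 2044 to October 16, 2044
Rest of August 2044: 31 - 9 = 22
Full months: September 30
Days into October 2044: 16
Total = 22 + 30 + 16 = 68 days


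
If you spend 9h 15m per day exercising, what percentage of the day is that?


Time: 555 minutes
Day: 1440 minutes
Percentage = (555/1440) × 100 ≈ 38.5%

38.5%


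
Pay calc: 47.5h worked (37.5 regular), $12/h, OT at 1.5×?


Regular: 37.5h × $12 = $450.00
Overtime: 47.5 - 37.5 = 10.0h
OT pay: 10.0h × $12 × 1.5 = $180.00
Total = $450.00 + $180.00 = $630.00

$630.00


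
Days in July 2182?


31 days

Month: July (month 7)
July has 31 days


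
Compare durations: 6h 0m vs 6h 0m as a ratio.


Duration 1: 360 minutes
Duration 2: 360 minutes
Ratio = 360:360
GCD = 360
Simplified = 1:1
As a decimal: 1/1 = 1.00

1:1 (1.00)


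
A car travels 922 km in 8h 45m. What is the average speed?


Distance: 922 km
Time: 8h 45m = 525 min = 525/60 = 35/4 hours
Speed = 922 ÷ (35/4) = 922 × 4 / 35 = 3688/35 ≈ 105.4 km/h

105.4 km/h


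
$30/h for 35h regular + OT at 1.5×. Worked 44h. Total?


$1455.00

Regular: 35h × $30 = $1050.00
Overtime: 44 - 35 = 9h
OT pay: 9h × $30 × 1.5 = $405.00
Total = $1050.00 + $405.00 = $1455.00


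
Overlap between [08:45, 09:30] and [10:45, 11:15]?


0 minutes

Meeting A: 525-570 (in minutes from midnight)
Meeting B: 645-675
Overlap start = max(525, 645) = 645
Overlap end = min(570, 675) = 570
Overlap = max(0, 570 - 645) = 0 min


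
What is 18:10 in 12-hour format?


Hour: 18
18 - 12 = 6 → PM

6:10 PM


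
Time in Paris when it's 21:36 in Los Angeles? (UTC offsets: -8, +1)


06:36 (next day)

Time difference = UTC+1 - UTC-8 = +9 hours
New hour = (21 + 9) mod 24
= 30 mod 24 = 6
Minutes unchanged → 06:36; 30 ≥ 24 → next day


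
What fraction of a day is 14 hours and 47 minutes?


0.6160 (61.60%)

Total minutes: 14×60 + 47 = 887
Day = 24×60 = 1440 minutes
Fraction = 887/1440 ≈ 0.6160
As a percentage: 887/1440 × 100 ≈ 61.60%


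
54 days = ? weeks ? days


7 weeks 5 days

Weeks: 54 ÷ 7 = 7 remainder 5


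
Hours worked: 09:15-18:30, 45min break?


8h 30m (510 minutes)

Total time = (18×60+30) - (9×60+15)
= 1110 - 555 = 555 min
Minus break: 555 - 45 = 510 min
= 8h 30m


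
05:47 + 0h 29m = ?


Start: 347 minutes from midnight
Add: 29 minutes
Total: 376 minutes
Hours: 376 ÷ 60 = 6 remainder 16

06:16


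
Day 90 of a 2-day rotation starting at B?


Shifts: A, B
Start: B (index 1)
Day 90: (1 + 90 - 1) mod 2
= 90 mod 2
= 0
Index 0 → shift A

Shift A


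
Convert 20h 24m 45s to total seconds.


73485 seconds

Hours: 20 × 3600 = 72000
Minutes: 24 × 60 = 1440
Seconds: 45
Total = 72000 + 1440 + 45 = 73485


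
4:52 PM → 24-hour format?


16:52

Input: 4:52 PM
PM: 4 + 12 = 16


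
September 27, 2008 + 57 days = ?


November 23, 2008

Start: September 27, 2008
Add 57 days
September 27 → October 1: 30 - 27 + 1 = 4 days (57 - 4 = 53 left)
October 1 → November 1: 31 - 1 + 1 = 31 days (53 - 31 = 22 left)
November 1 + 22 = November 23, 2008


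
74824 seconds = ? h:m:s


20h 47m 4s

Hours: 74824 ÷ 3600 = 20 remainder 2824
Minutes: 2824 ÷ 60 = 47 remainder 4
Seconds: 4


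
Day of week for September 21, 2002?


Saturday

Zeller's congruence:
q=21, m=9, k=2, j=20
h = (21 + ⌊13×10/5⌋ + 2 + ⌊2/4⌋ + ⌊20/4⌋ - 2×20) mod 7
= (21 + 26 + 2 + 0 + 5 - 40) mod 7
= 14 mod 7 = 0
h=0 → Saturday


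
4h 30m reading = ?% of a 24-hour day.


18.8%

Time: 270 minutes
Day: 1440 minutes
Percentage = (270/1440) × 100 ≈ 18.8%


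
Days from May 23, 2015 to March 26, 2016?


From May 23, 2015 to March 26, 2016
Rest of May 2015: 31 - 23 = 8
Full months: June 30, July 31, August 31, September 30, October 31, November 30, December 31, January 31, February 2016 29
Days into March 2016: 26
Total = 8 + 30 + 31 + 31 + 30 + 31 + 30 + 31 + 31 + 29 + 26 = 308 days

308 days


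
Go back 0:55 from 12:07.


11:12

Start: 727 minutes from midnight
Subtract: 55 minutes
Remaining: 727 - 55 = 672
Hours: 11, Minutes: 12


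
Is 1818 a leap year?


Rules: divisible by 4 AND (not by 100 OR by 400)
1818 ÷ 4 = 454 remainder 2 → not divisible by 4
Not divisible by 4 → not a leap year

No


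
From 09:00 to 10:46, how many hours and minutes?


End time in minutes: 10×60 + 46 = 646
Start time in minutes: 9×60 + 0 = 540
Difference = 646 - 540 = 106 minutes
= 1 hours 46 minutes

1h 46m


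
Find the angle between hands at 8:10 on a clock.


175.0°

Hour hand = 8×30 + 10×0.5 = 245.0°
Minute hand = 10×6 = 60°
Difference = |245.0 - 60| = 185.0°
Since > 180°: 360 - 185.0 = 175.0°


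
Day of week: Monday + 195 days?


Start: Monday (index 0)
(0 + 195) mod 7
= 195 mod 7
= 6
Index 6 → Sunday

Sunday


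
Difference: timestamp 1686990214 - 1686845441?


Difference = 1686990214 - 1686845441 = 144773 seconds
In hours: 144773 / 3600 ≈ 40.2
In days: 144773 / 86400 ≈ 1.68

144773 seconds (40.2 hours / 1.68 days)


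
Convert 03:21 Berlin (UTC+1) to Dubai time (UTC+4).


06:21

Time difference = UTC+4 - UTC+1 = +3 hours
New hour = (3 + 3) mod 24
= 6 mod 24 = 6
Minutes unchanged → 06:21


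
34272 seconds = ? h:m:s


9h 31m 12s

Hours: 34272 ÷ 3600 = 9 remainder 1872
Minutes: 1872 ÷ 60 = 31 remainder 12
Seconds: 12


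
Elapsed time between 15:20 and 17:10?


End time in minutes: 17×60 + 10 = 1030
Start time in minutes: 15×60 + 20 = 920
Difference = 1030 - 920 = 110 minutes
= 1 hours 50 minutes

1h 50m


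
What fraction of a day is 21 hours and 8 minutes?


0.8806 (88.06%)

Total minutes: 21×60 + 8 = 1268
Day = 24×60 = 1440 minutes
Fraction = 1268/1440 ≈ 0.8806
As a percentage: 1268/1440 × 100 ≈ 88.06%


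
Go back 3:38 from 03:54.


Start: 234 minutes from midnight
Subtract: 218 minutes
Remaining: 234 - 218 = 16
Hours: 0, Minutes: 16

00:16


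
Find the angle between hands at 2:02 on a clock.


49.0°

Hour hand = 2×30 + 2×0.5 = 61.0°
Minute hand = 2×6 = 12°
Difference = |61.0 - 12| = 49.0°


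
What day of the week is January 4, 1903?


Zeller's congruence:
q=4, m=13, k=2, j=19
h = (4 + ⌊13×14/5⌋ + 2 + ⌊2/4⌋ + ⌊19/4⌋ - 2×19) mod 7
= (4 + 36 + 2 + 0 + 4 - 38) mod 7
= 8 mod 7 = 1
h=1 → Sunday

Sunday


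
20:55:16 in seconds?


75316 seconds

Hours: 20 × 3600 = 72000
Minutes: 55 × 60 = 3300
Seconds: 16
Total = 72000 + 3300 + 16 = 75316


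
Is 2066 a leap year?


No

Rules: divisible by 4 AND (not by 100 OR by 400)
2066 ÷ 4 = 516 remainder 2 → not divisible by 4
Not divisible by 4 → not a leap year


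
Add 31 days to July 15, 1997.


Start: July 15, 1997
Add 31 days
July 15 → August 1: 31 - 15 + 1 = 17 days (31 - 17 = 14 left)
August 1 + 14 = August 15, 1997

August 15, 1997


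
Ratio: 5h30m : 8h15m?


2:3 (0.67)

Duration 1: 330 minutes
Duration 2: 495 minutes
Ratio = 330:495
GCD = 165
Simplified = 2:3
As a decimal: 2/3 ≈ 0.67


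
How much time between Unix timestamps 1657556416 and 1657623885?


67469 seconds (18.7 hours / 0.78 days)

Difference = 1657623885 - 1657556416 = 67469 seconds
In hours: 67469 / 3600 ≈ 18.7
In days: 67469 / 86400 ≈ 0.78


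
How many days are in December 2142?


Month: December (month 12)
December has 31 days

31 days


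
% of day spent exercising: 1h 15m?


Time: 75 minutes
Day: 1440 minutes
Percentage = (75/1440) × 100 ≈ 5.2%

5.2%


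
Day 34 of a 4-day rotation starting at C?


Shifts: A, B, C, D
Start: C (index 2)
Day 34: (2 + 34 - 1) mod 4
= 35 mod 4
= 3
Index 3 → shift D

Shift D


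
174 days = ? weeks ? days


Weeks: 174 ÷ 7 = 24 remainder 6

24 weeks 6 days


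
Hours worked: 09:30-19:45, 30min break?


9h 45m (585 minutes)

Total time = (19×60+45) - (9×60+30)
= 1185 - 570 = 615 min
Minus break: 615 - 30 = 585 min
= 9h 45m


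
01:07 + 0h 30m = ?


01:37

Start: 67 minutes from midnight
Add: 30 minutes
Total: 97 minutes
Hours: 97 ÷ 60 = 1 remainder 37


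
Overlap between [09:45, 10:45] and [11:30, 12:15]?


0 minutes

Meeting A: 585-645 (in minutes from midnight)
Meeting B: 690-735
Overlap start = max(585, 690) = 690
Overlap end = min(645, 735) = 645
Overlap = max(0, 645 - 690) = 0 min


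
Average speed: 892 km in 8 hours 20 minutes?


107.0 km/h

Distance: 892 km
Time: 8h 20m = 500 min = 500/60 = 25/3 hours
Speed = 892 ÷ (25/3) = 892 × 3 / 25 = 2676/25 ≈ 107.0 km/h


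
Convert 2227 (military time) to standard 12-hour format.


10:27 PM

Hour: 22
22 - 12 = 10 → PM


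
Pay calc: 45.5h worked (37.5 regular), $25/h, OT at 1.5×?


$1237.50

Regular: 37.5h × $25 = $937.50
Overtime: 45.5 - 37.5 = 8.0h
OT pay: 8.0h × $25 × 1.5 = $300.00
Total = $937.50 + $300.00 = $1237.50


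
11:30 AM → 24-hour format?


11:30

Input: 11:30 AM
AM hour stays: 11


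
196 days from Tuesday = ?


Tuesday

Start: Tuesday (index 1)
(1 + 196) mod 7
= 197 mod 7
= 1
Index 1 → Tuesday


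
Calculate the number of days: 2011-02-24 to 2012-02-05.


346 days

From February 24, 2011 to February 5, 2012
Rest of February 2011: 28 - 24 = 4
Full months: March 31, April 30, May 31, June 30, July 31, August 31, September 30, October 31, November 30, December 31, January 31
Days into February 2012: 5
Total = 4 + 31 + 30 + 31 + 30 + 31 + 31 + 30 + 31 + 30 + 31 + 31 + 5 = 346 days


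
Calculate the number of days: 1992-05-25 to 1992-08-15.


From May 25, 1992 to August 15, 1992
Rest of May 1992: 31 - 25 = 6
Full months: June 30, July 31
Days into August 1992: 15
Total = 6 + 30 + 31 + 15 = 82 days

82 days


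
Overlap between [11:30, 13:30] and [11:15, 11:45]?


Meeting A: 690-810 (in minutes from midnight)
Meeting B: 675-705
Overlap start = max(690, 675) = 690
Overlap end = min(810, 705) = 705
Overlap = max(0, 705 - 690) = 15 min

15 minutes


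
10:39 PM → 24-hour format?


22:39

Input: 10:39 PM
PM: 10 + 12 = 22


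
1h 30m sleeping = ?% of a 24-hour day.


6.3%

Time: 90 minutes
Day: 1440 minutes
Percentage = (90/1440) × 100 ≈ 6.3%


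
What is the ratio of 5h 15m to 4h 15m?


21:17 (1.24)

Duration 1: 315 minutes
Duration 2: 255 minutes
Ratio = 315:255
GCD = 15
Simplified = 21:17
As a decimal: 21/17 ≈ 1.24


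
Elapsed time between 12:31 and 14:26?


1h 55m

End time in minutes: 14×60 + 26 = 866
Start time in minutes: 12×60 + 31 = 751
Difference = 866 - 751 = 115 minutes
= 1 hours 55 minutes


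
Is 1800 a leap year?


No

Rules: divisible by 4 AND (not by 100 OR by 400)
1800 ÷ 4 = 450 exactly → divisible by 4
1800 ÷ 100 = 18 exactly → divisible by 100
1800 ÷ 400 = 4 remainder 200 → not divisible by 400
Divisible by 100 but not by 400 → not a leap year
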